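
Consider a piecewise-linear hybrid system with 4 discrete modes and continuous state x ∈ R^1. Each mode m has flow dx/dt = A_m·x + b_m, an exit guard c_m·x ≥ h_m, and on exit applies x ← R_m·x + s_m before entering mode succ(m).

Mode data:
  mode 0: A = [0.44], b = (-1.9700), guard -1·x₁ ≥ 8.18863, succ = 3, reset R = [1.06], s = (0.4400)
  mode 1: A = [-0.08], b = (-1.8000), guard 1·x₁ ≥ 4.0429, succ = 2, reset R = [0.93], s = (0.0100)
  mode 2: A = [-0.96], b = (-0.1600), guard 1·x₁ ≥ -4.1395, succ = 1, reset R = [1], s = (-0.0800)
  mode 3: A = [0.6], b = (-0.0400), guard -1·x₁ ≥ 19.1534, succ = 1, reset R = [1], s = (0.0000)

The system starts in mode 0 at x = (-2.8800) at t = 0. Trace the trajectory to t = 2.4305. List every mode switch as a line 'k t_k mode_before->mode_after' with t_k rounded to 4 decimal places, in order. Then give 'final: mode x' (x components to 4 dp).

1 1.2346 0->3
final: 3 -16.9568

Mode 0: guard c·x = 8.1886 hit at Δt = 1.2346 (t = 1.2346), x⁻ = (-8.1886) → reset → x⁺ = (-8.2399), jump to mode 3
Mode 3: flow for 1.1959 to horizon, guard not reached → x = (-16.9568)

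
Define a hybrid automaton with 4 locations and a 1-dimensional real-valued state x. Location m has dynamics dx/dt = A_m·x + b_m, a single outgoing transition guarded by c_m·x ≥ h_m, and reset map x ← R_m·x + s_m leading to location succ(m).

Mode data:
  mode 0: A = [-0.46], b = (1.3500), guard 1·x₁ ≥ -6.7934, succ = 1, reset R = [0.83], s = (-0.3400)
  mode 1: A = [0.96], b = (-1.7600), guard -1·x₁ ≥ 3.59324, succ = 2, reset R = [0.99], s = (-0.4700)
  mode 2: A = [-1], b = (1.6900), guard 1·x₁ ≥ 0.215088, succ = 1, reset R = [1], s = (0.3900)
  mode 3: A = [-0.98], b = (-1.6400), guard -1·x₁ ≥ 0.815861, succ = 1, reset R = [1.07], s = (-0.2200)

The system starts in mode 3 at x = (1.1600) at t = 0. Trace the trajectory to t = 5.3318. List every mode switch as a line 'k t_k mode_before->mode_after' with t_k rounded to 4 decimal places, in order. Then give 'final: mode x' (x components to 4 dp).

Mode 3: guard c·x = 0.8159 hit at Δt = 1.2195 (t = 1.2195), x⁻ = (-0.8159) → reset → x⁺ = (-1.0930), jump to mode 1
Mode 1: guard c·x = 3.5932 hit at Δt = 0.6433 (t = 1.8628), x⁻ = (-3.5932) → reset → x⁺ = (-4.0273), jump to mode 2
Mode 2: guard c·x = 0.2151 hit at Δt = 1.3549 (t = 3.2177), x⁻ = (0.2151) → reset → x⁺ = (0.6051), jump to mode 1
Mode 1: guard c·x = 3.5932 hit at Δt = 1.5476 (t = 4.7653), x⁻ = (-3.5932) → reset → x⁺ = (-4.0273), jump to mode 2
Mode 2: flow for 0.5665 to horizon, guard not reached → x = (-1.5547)

1 1.2195 3->1
2 1.8628 1->2
3 3.2177 2->1
4 4.7653 1->2
final: 2 -1.5547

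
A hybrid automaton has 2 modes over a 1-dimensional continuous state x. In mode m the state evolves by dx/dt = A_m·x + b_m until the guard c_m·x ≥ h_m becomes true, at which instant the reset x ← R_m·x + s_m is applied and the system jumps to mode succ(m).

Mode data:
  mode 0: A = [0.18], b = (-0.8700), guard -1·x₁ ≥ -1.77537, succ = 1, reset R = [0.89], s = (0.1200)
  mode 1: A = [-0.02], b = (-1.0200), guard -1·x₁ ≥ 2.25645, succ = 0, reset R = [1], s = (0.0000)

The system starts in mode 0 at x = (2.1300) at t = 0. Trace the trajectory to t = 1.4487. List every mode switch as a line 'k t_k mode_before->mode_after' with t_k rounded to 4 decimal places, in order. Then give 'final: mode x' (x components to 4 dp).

1 0.6848 0->1
final: 1 0.9010

Mode 0: guard c·x = -1.7754 hit at Δt = 0.6848 (t = 0.6848), x⁻ = (1.7754) → reset → x⁺ = (1.7001), jump to mode 1
Mode 1: flow for 0.7639 to horizon, guard not reached → x = (0.9010)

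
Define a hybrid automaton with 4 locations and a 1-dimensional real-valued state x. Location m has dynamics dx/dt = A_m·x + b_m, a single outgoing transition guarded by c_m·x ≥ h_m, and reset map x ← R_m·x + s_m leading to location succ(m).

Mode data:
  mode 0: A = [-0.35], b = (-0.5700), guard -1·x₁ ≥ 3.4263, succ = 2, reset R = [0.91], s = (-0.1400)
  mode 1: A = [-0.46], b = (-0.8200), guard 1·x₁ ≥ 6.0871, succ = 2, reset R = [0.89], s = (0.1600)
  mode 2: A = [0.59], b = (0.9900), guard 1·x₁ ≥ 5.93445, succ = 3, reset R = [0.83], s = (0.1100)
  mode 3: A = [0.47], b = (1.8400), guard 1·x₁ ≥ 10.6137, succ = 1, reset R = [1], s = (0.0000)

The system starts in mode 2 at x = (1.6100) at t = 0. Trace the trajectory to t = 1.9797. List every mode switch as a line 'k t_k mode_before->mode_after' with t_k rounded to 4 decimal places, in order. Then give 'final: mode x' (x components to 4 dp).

1 1.4229 2->3
final: 3 7.7130

Mode 2: guard c·x = 5.9345 hit at Δt = 1.4229 (t = 1.4229), x⁻ = (5.9345) → reset → x⁺ = (5.0356), jump to mode 3
Mode 3: flow for 0.5568 to horizon, guard not reached → x = (7.7130)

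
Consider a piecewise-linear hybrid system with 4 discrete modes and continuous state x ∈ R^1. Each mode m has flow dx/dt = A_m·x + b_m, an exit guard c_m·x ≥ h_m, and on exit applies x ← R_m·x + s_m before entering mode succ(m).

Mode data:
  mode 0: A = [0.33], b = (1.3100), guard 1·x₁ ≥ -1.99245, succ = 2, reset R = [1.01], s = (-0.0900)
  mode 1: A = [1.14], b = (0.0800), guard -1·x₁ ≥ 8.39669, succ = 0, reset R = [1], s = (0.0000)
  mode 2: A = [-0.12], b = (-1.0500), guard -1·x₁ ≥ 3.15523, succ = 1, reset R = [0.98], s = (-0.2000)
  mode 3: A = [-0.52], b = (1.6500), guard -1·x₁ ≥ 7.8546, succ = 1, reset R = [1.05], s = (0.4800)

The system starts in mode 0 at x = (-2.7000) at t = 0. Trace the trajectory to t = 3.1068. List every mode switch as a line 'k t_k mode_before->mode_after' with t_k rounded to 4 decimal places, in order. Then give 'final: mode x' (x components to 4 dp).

1 1.3422 0->2
2 2.7791 2->1
final: 1 -4.7514

Mode 0: guard c·x = -1.9925 hit at Δt = 1.3422 (t = 1.3422), x⁻ = (-1.9925) → reset → x⁺ = (-2.1024), jump to mode 2
Mode 2: guard c·x = 3.1552 hit at Δt = 1.4369 (t = 2.7791), x⁻ = (-3.1552) → reset → x⁺ = (-3.2921), jump to mode 1
Mode 1: flow for 0.3277 to horizon, guard not reached → x = (-4.7514)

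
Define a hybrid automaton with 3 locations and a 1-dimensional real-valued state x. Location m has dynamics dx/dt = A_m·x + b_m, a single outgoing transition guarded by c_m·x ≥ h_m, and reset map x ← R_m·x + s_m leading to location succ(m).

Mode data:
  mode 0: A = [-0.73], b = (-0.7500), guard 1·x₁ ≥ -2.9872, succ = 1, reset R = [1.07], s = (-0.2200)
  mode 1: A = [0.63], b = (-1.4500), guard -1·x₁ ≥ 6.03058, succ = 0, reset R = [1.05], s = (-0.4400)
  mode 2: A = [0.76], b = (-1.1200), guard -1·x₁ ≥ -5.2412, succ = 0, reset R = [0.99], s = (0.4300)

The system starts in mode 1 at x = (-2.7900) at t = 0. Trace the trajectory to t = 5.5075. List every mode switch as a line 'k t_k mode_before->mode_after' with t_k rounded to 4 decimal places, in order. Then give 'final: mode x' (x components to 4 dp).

Mode 1: guard c·x = 6.0306 hit at Δt = 0.7818 (t = 0.7818), x⁻ = (-6.0306) → reset → x⁺ = (-6.7721), jump to mode 0
Mode 0: guard c·x = -2.9872 hit at Δt = 1.4732 (t = 2.2550), x⁻ = (-2.9872) → reset → x⁺ = (-3.4163), jump to mode 1
Mode 1: guard c·x = 6.0306 hit at Δt = 0.5977 (t = 2.8527), x⁻ = (-6.0306) → reset → x⁺ = (-6.7721), jump to mode 0
Mode 0: guard c·x = -2.9872 hit at Δt = 1.4732 (t = 4.3259), x⁻ = (-2.9872) → reset → x⁺ = (-3.4163), jump to mode 1
Mode 1: guard c·x = 6.0306 hit at Δt = 0.5977 (t = 4.9235), x⁻ = (-6.0306) → reset → x⁺ = (-6.7721), jump to mode 0
Mode 0: flow for 0.5840 to horizon, guard not reached → x = (-4.7782)

1 0.7818 1->0
2 2.2550 0->1
3 2.8527 1->0
4 4.3259 0->1
5 4.9235 1->0
final: 0 -4.7782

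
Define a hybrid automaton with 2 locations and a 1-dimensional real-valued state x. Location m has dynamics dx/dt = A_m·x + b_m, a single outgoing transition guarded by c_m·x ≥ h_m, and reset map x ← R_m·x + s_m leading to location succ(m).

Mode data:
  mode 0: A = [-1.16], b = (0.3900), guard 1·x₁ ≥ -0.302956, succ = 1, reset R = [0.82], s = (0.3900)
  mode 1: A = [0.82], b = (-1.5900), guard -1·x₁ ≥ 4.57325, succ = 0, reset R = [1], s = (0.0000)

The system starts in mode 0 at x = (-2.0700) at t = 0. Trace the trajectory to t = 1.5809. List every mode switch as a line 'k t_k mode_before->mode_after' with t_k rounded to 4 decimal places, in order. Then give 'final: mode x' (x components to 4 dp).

1 1.1428 0->1
final: 1 -0.6354

Mode 0: guard c·x = -0.3030 hit at Δt = 1.1428 (t = 1.1428), x⁻ = (-0.3030) → reset → x⁺ = (0.1416), jump to mode 1
Mode 1: flow for 0.4381 to horizon, guard not reached → x = (-0.6354)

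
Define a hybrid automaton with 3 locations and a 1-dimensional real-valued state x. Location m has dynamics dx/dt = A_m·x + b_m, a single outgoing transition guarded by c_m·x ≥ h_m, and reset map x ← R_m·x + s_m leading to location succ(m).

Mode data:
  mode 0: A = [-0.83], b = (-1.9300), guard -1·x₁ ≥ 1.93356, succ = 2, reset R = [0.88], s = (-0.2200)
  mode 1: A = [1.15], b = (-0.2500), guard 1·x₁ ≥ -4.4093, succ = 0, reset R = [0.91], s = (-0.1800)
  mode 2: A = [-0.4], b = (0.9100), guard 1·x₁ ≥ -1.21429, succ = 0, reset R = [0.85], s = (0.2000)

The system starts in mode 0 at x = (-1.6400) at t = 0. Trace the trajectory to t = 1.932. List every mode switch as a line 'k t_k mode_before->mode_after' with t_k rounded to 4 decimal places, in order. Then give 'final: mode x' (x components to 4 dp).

1 0.6738 0->2
2 1.1352 2->0
final: 0 -1.5546

Mode 0: guard c·x = 1.9336 hit at Δt = 0.6738 (t = 0.6738), x⁻ = (-1.9336) → reset → x⁺ = (-1.9215), jump to mode 2
Mode 2: guard c·x = -1.2143 hit at Δt = 0.4614 (t = 1.1352), x⁻ = (-1.2143) → reset → x⁺ = (-0.8321), jump to mode 0
Mode 0: flow for 0.7968 to horizon, guard not reached → x = (-1.5546)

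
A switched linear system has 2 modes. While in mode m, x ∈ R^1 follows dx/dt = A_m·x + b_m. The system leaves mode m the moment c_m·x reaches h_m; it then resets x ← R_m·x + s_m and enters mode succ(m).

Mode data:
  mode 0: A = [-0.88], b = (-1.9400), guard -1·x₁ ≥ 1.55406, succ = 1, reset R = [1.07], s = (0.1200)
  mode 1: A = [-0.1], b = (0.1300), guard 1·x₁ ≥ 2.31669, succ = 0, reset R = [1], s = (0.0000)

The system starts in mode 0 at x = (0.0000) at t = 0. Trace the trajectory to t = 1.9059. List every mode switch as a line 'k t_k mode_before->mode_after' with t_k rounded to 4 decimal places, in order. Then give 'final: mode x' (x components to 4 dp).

Mode 0: guard c·x = 1.5541 hit at Δt = 1.3870 (t = 1.3870), x⁻ = (-1.5541) → reset → x⁺ = (-1.5428), jump to mode 1
Mode 1: flow for 0.5189 to horizon, guard not reached → x = (-1.3991)

1 1.3870 0->1
final: 1 -1.3991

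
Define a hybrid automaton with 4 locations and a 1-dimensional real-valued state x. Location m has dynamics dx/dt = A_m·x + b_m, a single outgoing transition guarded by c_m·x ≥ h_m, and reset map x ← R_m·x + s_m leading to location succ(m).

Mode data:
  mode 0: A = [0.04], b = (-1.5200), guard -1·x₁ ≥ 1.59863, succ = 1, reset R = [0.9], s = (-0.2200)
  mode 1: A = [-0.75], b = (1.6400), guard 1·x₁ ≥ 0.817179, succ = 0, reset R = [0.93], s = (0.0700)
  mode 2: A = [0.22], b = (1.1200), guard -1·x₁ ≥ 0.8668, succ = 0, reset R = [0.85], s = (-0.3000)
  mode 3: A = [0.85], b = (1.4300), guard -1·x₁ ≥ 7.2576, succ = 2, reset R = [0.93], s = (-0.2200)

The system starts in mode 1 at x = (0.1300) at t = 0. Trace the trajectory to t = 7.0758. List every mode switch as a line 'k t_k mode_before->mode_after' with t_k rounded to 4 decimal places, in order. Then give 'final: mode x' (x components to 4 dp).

Mode 1: guard c·x = 0.8172 hit at Δt = 0.5422 (t = 0.5422), x⁻ = (0.8172) → reset → x⁺ = (0.8300), jump to mode 0
Mode 0: guard c·x = 1.5986 hit at Δt = 1.5823 (t = 2.1245), x⁻ = (-1.5986) → reset → x⁺ = (-1.6588), jump to mode 1
Mode 1: guard c·x = 0.8172 hit at Δt = 1.3766 (t = 3.5011), x⁻ = (0.8172) → reset → x⁺ = (0.8300), jump to mode 0
Mode 0: guard c·x = 1.5986 hit at Δt = 1.5823 (t = 5.0834), x⁻ = (-1.5986) → reset → x⁺ = (-1.6588), jump to mode 1
Mode 1: guard c·x = 0.8172 hit at Δt = 1.3766 (t = 6.4600), x⁻ = (0.8172) → reset → x⁺ = (0.8300), jump to mode 0
Mode 0: flow for 0.6158 to horizon, guard not reached → x = (-0.0970)

1 0.5422 1->0
2 2.1245 0->1
3 3.5011 1->0
4 5.0834 0->1
5 6.4600 1->0
final: 0 -0.0970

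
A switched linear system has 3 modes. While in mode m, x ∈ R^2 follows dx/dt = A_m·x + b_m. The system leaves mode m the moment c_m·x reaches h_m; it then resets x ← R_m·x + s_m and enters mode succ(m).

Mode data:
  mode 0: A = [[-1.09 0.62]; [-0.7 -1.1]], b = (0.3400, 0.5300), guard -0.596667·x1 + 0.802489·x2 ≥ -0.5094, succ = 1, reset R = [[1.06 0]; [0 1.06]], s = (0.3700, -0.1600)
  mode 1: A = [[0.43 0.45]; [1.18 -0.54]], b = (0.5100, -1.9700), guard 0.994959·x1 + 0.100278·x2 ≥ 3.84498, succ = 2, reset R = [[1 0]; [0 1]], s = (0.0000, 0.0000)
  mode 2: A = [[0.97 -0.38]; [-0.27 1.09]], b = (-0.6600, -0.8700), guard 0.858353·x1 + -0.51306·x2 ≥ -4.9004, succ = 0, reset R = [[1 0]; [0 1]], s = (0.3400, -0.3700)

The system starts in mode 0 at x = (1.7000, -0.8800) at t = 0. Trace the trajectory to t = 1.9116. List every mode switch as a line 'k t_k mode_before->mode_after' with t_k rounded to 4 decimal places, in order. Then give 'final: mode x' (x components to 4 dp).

1 1.1640 0->1
final: 1 1.4391 -0.6589

Mode 0: guard c·x = -0.5094 hit at Δt = 1.1640 (t = 1.1640), x⁻ = (0.4891, -0.2711) → reset → x⁺ = (0.8885, -0.4474), jump to mode 1
Mode 1: flow for 0.7476 to horizon, guard not reached → x = (1.4391, -0.6589)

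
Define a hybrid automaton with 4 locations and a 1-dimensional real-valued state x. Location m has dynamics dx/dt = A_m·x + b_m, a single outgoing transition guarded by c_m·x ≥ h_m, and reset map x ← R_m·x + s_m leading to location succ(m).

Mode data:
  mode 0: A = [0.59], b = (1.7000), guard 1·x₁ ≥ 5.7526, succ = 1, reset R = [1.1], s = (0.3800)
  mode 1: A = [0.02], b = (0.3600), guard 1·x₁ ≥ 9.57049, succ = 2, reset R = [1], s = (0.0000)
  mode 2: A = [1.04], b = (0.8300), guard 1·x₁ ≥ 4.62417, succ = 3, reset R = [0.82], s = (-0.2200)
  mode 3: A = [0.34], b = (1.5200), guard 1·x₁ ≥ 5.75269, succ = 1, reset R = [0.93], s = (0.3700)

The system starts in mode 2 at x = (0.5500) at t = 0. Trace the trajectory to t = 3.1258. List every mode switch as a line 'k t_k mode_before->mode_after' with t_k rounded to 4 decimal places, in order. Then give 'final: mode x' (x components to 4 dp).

1 1.3383 2->3
2 2.0440 3->1
final: 1 6.2388

Mode 2: guard c·x = 4.6242 hit at Δt = 1.3383 (t = 1.3383), x⁻ = (4.6242) → reset → x⁺ = (3.5718), jump to mode 3
Mode 3: guard c·x = 5.7527 hit at Δt = 0.7057 (t = 2.0440), x⁻ = (5.7527) → reset → x⁺ = (5.7200), jump to mode 1
Mode 1: flow for 1.0818 to horizon, guard not reached → x = (6.2388)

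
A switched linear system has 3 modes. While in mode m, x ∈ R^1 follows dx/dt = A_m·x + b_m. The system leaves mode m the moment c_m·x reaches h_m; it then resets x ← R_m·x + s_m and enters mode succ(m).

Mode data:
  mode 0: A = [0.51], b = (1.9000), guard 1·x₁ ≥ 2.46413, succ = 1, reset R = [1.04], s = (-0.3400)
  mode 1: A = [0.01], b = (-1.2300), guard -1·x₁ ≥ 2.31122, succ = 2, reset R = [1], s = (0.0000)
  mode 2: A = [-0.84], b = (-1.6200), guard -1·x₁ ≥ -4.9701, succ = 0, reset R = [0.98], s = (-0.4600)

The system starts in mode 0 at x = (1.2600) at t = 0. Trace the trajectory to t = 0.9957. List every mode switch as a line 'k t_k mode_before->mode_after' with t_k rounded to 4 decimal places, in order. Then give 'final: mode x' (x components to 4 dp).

1 0.4242 0->1
final: 1 1.5305

Mode 0: guard c·x = 2.4641 hit at Δt = 0.4242 (t = 0.4242), x⁻ = (2.4641) → reset → x⁺ = (2.2227), jump to mode 1
Mode 1: flow for 0.5715 to horizon, guard not reached → x = (1.5305)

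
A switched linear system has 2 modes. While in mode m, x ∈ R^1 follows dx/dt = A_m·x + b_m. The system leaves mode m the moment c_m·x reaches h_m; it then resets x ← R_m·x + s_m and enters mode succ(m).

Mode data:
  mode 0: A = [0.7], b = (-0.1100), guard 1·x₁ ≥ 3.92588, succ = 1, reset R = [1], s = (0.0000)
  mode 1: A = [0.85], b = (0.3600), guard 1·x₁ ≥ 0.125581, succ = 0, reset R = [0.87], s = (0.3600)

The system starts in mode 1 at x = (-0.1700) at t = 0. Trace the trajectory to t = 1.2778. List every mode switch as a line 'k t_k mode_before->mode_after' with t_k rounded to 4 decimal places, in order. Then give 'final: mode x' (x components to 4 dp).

1 0.9092 1->0
final: 0 0.5611

Mode 1: guard c·x = 0.1256 hit at Δt = 0.9092 (t = 0.9092), x⁻ = (0.1256) → reset → x⁺ = (0.4693), jump to mode 0
Mode 0: flow for 0.3686 to horizon, guard not reached → x = (0.5611)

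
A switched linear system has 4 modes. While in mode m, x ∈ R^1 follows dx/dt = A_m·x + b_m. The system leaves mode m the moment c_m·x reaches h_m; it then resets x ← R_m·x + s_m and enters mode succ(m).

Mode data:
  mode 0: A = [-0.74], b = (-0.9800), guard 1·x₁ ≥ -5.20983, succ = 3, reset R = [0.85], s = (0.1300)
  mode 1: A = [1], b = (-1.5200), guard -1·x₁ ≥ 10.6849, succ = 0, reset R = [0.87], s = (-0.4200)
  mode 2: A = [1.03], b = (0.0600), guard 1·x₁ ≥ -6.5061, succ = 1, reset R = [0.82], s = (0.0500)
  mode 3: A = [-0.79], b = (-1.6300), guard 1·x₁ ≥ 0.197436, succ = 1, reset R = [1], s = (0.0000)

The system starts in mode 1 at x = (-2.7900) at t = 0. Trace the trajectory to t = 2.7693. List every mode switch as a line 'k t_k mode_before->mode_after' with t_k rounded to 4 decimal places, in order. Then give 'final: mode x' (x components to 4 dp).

Mode 1: guard c·x = 10.6849 hit at Δt = 1.0409 (t = 1.0409), x⁻ = (-10.6849) → reset → x⁺ = (-9.7159), jump to mode 0
Mode 0: guard c·x = -5.2098 hit at Δt = 1.0405 (t = 2.0814), x⁻ = (-5.2098) → reset → x⁺ = (-4.2984), jump to mode 3
Mode 3: flow for 0.6879 to horizon, guard not reached → x = (-3.3613)

1 1.0409 1->0
2 2.0814 0->3
final: 3 -3.3613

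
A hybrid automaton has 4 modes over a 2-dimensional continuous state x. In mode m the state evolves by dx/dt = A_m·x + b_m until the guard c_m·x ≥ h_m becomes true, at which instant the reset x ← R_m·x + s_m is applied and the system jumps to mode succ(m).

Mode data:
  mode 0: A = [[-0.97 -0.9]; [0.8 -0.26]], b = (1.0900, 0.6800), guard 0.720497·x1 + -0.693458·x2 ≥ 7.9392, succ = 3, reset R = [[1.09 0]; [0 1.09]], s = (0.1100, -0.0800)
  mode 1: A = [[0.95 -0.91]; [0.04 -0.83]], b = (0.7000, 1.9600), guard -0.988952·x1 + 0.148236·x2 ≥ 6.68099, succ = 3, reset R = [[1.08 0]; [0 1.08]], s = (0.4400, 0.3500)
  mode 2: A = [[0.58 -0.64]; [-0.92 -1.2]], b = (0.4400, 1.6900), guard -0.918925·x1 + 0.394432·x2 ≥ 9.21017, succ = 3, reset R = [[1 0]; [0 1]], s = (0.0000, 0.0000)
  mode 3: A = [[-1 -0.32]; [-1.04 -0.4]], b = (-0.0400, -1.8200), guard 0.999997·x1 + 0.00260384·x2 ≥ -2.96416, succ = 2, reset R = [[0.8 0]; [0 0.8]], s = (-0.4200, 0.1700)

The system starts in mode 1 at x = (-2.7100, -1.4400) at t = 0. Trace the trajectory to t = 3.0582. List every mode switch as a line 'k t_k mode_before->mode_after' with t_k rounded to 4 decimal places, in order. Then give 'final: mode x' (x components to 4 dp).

1 1.2589 1->3
2 2.2982 3->2
final: 2 -5.8820 3.9506

Mode 1: guard c·x = 6.6810 hit at Δt = 1.2589 (t = 1.2589), x⁻ = (-6.6227, 0.8868) → reset → x⁺ = (-6.7125, 1.3077), jump to mode 3
Mode 3: guard c·x = -2.9642 hit at Δt = 1.0393 (t = 2.2982), x⁻ = (-2.9724, 3.1658) → reset → x⁺ = (-2.7979, 2.7026), jump to mode 2
Mode 2: flow for 0.7600 to horizon, guard not reached → x = (-5.8820, 3.9506)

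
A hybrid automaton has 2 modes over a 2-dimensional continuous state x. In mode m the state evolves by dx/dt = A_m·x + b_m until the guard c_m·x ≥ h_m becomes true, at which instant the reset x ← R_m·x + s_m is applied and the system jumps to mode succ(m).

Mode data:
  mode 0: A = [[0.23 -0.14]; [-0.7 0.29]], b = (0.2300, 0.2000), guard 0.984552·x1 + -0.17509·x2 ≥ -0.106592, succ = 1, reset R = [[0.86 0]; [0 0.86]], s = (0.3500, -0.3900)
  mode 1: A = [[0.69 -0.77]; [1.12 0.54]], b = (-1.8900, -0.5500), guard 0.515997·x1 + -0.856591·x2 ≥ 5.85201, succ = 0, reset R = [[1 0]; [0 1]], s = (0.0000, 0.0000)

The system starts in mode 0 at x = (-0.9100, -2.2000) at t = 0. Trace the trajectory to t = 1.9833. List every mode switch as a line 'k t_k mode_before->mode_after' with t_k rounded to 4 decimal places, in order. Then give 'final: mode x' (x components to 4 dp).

Mode 0: guard c·x = -0.1066 hit at Δt = 1.1648 (t = 1.1648), x⁻ = (-0.4838, -2.1114) → reset → x⁺ = (-0.0660, -2.2058), jump to mode 1
Mode 1: flow for 0.8185 to horizon, guard not reached → x = (0.3266, -3.9928)

1 1.1648 0->1
final: 1 0.3266 -3.9928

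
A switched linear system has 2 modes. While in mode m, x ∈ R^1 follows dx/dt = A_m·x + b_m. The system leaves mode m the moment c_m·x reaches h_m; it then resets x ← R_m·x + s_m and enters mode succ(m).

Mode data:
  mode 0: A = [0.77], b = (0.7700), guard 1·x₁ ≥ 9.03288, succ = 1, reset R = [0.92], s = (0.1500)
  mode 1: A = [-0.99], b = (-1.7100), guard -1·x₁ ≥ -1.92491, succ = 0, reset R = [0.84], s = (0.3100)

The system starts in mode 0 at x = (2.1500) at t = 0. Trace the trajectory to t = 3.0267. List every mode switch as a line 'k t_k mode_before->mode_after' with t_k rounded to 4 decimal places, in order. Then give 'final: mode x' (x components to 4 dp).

Mode 0: guard c·x = 9.0329 hit at Δt = 1.5045 (t = 1.5045), x⁻ = (9.0329) → reset → x⁺ = (8.4602), jump to mode 1
Mode 1: guard c·x = -1.9249 hit at Δt = 1.0362 (t = 2.5407), x⁻ = (1.9249) → reset → x⁺ = (1.9269), jump to mode 0
Mode 0: flow for 0.4860 to horizon, guard not reached → x = (3.2553)

1 1.5045 0->1
2 2.5407 1->0
final: 0 3.2553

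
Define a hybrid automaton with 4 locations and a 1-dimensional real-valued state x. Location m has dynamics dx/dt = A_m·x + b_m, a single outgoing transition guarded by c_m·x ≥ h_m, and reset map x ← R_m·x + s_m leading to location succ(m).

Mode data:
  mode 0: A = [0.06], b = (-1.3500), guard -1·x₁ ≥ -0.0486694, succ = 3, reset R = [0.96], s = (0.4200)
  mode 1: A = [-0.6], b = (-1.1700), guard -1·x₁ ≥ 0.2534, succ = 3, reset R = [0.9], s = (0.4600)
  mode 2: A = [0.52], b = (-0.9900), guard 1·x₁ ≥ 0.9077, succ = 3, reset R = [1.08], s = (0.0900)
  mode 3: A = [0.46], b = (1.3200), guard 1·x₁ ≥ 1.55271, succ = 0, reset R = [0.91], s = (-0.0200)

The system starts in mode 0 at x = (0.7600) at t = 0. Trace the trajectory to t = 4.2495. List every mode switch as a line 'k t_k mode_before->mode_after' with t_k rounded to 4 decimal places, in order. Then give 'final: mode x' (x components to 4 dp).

Mode 0: guard c·x = -0.0487 hit at Δt = 0.5366 (t = 0.5366), x⁻ = (0.0487) → reset → x⁺ = (0.4667), jump to mode 3
Mode 3: guard c·x = 1.5527 hit at Δt = 0.6126 (t = 1.1492), x⁻ = (1.5527) → reset → x⁺ = (1.3930), jump to mode 0
Mode 0: guard c·x = -0.0487 hit at Δt = 1.0291 (t = 2.1783), x⁻ = (0.0487) → reset → x⁺ = (0.4667), jump to mode 3
Mode 3: guard c·x = 1.5527 hit at Δt = 0.6126 (t = 2.7909), x⁻ = (1.5527) → reset → x⁺ = (1.3930), jump to mode 0
Mode 0: guard c·x = -0.0487 hit at Δt = 1.0291 (t = 3.8199), x⁻ = (0.0487) → reset → x⁺ = (0.4667), jump to mode 3
Mode 3: flow for 0.4296 to horizon, guard not reached → x = (1.1957)

1 0.5366 0->3
2 1.1492 3->0
3 2.1783 0->3
4 2.7909 3->0
5 3.8199 0->3
final: 3 1.1957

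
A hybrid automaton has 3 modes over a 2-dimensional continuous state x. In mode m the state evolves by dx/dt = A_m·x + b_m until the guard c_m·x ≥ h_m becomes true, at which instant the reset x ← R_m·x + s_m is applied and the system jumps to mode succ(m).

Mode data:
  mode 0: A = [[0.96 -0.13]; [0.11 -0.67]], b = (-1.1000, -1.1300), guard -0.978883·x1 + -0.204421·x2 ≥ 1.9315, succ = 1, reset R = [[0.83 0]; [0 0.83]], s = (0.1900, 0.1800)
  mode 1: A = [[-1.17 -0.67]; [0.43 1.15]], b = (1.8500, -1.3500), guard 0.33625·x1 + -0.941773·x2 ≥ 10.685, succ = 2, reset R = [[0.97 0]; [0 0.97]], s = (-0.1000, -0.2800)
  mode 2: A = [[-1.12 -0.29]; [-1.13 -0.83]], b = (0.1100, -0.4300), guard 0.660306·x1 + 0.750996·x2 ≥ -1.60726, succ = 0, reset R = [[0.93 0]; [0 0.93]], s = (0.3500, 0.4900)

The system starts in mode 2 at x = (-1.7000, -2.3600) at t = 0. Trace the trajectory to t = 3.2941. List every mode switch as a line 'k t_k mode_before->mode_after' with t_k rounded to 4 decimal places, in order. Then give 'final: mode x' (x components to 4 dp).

1 0.4015 2->0
2 1.0407 0->1
3 2.6400 1->2
final: 2 2.9889 -7.8687

Mode 2: guard c·x = -1.6073 hit at Δt = 0.4015 (t = 0.4015), x⁻ = (-0.8830, -1.3638) → reset → x⁺ = (-0.4712, -0.7783), jump to mode 0
Mode 0: guard c·x = 1.9315 hit at Δt = 0.6392 (t = 1.0407), x⁻ = (-1.7316, -1.1567) → reset → x⁺ = (-1.2472, -0.7801), jump to mode 1
Mode 1: guard c·x = 10.6850 hit at Δt = 1.5993 (t = 2.6400), x⁻ = (3.8871, -9.9578) → reset → x⁺ = (3.6705, -9.9391), jump to mode 2
Mode 2: flow for 0.6541 to horizon, guard not reached → x = (2.9889, -7.8687)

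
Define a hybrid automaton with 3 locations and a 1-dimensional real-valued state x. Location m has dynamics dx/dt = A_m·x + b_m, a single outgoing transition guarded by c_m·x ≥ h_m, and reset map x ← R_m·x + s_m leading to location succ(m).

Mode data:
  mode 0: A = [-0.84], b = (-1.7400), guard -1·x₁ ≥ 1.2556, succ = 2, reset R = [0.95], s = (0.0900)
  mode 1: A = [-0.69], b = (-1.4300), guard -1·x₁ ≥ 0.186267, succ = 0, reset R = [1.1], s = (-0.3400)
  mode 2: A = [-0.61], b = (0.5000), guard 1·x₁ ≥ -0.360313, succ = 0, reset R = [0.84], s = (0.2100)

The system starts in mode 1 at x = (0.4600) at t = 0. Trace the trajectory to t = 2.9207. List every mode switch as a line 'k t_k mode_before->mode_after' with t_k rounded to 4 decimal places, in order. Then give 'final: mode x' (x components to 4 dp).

1 0.4270 1->0
2 1.1729 0->2
3 1.9731 2->0
final: 0 -1.1787

Mode 1: guard c·x = 0.1863 hit at Δt = 0.4270 (t = 0.4270), x⁻ = (-0.1863) → reset → x⁺ = (-0.5449), jump to mode 0
Mode 0: guard c·x = 1.2556 hit at Δt = 0.7459 (t = 1.1729), x⁻ = (-1.2556) → reset → x⁺ = (-1.1028), jump to mode 2
Mode 2: guard c·x = -0.3603 hit at Δt = 0.8002 (t = 1.9731), x⁻ = (-0.3603) → reset → x⁺ = (-0.0927), jump to mode 0
Mode 0: flow for 0.9476 to horizon, guard not reached → x = (-1.1787)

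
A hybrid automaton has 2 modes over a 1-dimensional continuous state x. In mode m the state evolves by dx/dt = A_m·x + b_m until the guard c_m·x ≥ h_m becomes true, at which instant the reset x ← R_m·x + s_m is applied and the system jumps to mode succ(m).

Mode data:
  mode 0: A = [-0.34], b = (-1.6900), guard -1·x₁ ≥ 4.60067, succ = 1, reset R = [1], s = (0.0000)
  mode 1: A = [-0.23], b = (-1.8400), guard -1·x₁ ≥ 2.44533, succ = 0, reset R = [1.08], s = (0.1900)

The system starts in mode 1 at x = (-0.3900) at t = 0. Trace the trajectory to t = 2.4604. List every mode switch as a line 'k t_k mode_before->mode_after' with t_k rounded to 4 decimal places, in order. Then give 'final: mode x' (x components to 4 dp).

1 1.3688 1->0
final: 0 -3.2322

Mode 1: guard c·x = 2.4453 hit at Δt = 1.3688 (t = 1.3688), x⁻ = (-2.4453) → reset → x⁺ = (-2.4510), jump to mode 0
Mode 0: flow for 1.0916 to horizon, guard not reached → x = (-3.2322)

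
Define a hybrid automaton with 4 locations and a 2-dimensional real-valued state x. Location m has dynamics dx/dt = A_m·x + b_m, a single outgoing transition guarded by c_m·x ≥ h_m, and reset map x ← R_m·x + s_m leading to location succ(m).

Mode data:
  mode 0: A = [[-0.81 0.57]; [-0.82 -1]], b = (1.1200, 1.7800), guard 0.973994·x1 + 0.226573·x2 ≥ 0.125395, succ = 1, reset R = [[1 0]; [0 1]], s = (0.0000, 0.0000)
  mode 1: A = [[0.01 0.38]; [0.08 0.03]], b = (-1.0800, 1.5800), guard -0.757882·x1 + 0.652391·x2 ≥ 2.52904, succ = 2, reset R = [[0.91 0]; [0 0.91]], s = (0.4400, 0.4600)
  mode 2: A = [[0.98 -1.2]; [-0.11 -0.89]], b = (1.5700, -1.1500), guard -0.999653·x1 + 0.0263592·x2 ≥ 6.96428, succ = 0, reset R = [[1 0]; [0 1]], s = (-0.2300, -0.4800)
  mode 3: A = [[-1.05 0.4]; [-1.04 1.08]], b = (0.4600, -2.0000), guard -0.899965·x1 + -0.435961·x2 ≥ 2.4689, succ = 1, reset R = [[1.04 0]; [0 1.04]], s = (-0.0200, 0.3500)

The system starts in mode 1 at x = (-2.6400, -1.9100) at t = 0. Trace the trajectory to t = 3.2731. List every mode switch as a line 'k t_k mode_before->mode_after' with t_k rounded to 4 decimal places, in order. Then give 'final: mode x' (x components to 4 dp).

Mode 1: guard c·x = 2.5290 hit at Δt = 0.8598 (t = 0.8598), x⁻ = (-4.0414, -0.8183) → reset → x⁺ = (-3.2377, -0.2847), jump to mode 2
Mode 2: guard c·x = 6.9643 hit at Δt = 1.5428 (t = 2.4026), x⁻ = (-6.9816, -0.5653) → reset → x⁺ = (-7.2116, -1.0453), jump to mode 0
Mode 0: flow for 0.8705 to horizon, guard not reached → x = (-2.3124, 2.6310)

1 0.8598 1->2
2 2.4026 2->0
final: 0 -2.3124 2.6310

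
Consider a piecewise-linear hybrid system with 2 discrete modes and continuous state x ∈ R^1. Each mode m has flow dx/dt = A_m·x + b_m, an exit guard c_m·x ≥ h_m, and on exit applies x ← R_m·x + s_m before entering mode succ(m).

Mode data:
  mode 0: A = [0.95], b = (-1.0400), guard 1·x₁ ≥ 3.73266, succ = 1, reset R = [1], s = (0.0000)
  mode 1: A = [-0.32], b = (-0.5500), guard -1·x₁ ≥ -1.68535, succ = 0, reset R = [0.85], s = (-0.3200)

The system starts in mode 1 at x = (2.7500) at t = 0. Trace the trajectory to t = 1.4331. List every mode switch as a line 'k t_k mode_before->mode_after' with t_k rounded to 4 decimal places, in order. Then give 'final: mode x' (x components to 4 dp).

Mode 1: guard c·x = -1.6853 hit at Δt = 0.8504 (t = 0.8504), x⁻ = (1.6853) → reset → x⁺ = (1.1125), jump to mode 0
Mode 0: flow for 0.5827 to horizon, guard not reached → x = (1.1257)

1 0.8504 1->0
final: 0 1.1257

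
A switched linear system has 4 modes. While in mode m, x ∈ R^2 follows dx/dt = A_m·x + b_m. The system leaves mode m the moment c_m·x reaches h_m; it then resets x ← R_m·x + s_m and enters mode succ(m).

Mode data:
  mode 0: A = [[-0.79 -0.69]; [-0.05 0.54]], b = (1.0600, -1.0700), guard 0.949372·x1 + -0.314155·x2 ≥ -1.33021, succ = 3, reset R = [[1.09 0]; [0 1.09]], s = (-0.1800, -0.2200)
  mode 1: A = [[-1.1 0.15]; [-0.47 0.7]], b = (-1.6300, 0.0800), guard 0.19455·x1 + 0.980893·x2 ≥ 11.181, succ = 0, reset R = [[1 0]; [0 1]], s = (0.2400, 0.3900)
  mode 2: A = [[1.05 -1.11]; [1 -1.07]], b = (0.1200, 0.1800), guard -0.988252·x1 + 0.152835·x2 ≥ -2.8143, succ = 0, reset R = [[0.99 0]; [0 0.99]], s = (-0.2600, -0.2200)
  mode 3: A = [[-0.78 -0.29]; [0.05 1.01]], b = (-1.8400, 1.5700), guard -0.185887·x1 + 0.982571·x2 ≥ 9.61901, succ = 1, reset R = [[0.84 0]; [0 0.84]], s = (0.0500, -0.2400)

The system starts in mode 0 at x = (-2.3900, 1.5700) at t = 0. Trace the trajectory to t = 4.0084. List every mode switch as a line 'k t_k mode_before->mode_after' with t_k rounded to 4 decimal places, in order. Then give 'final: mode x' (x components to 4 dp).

1 1.1168 0->3
2 2.4687 3->1
3 3.0188 1->0
final: 0 -7.3905 19.4900

Mode 0: guard c·x = -1.3302 hit at Δt = 1.1168 (t = 1.1168), x⁻ = (-0.9524, 1.3560) → reset → x⁺ = (-1.2181, 1.2581), jump to mode 3
Mode 3: guard c·x = 9.6190 hit at Δt = 1.3519 (t = 2.4687), x⁻ = (-3.1820, 9.1876) → reset → x⁺ = (-2.6229, 7.4776), jump to mode 1
Mode 1: guard c·x = 11.1810 hit at Δt = 0.5501 (t = 3.0188), x⁻ = (-1.5051, 11.6973) → reset → x⁺ = (-1.2651, 12.0873), jump to mode 0
Mode 0: flow for 0.9896 to horizon, guard not reached → x = (-7.3905, 19.4900)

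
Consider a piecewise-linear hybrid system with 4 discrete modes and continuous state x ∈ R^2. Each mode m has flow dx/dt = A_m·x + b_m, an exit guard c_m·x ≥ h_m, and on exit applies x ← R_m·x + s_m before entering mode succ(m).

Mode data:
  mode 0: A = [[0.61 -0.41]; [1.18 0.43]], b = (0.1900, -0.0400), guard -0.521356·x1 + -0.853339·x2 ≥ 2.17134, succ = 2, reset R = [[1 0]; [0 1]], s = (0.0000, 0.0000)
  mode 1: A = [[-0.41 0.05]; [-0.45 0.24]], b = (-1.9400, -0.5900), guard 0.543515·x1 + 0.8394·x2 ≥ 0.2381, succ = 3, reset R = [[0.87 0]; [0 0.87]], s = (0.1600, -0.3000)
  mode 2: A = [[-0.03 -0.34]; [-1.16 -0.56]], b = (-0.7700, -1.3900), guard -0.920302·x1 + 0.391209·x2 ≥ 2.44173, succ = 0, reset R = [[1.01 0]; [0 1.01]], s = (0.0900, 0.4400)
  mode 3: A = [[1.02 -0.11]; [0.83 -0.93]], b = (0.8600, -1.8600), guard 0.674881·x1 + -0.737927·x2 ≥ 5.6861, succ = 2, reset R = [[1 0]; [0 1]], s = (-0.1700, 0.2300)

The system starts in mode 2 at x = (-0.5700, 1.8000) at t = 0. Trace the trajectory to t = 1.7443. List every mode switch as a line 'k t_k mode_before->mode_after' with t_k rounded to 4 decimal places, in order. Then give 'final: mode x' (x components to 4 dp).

1 1.3871 2->0
final: 0 -2.7282 0.7687

Mode 2: guard c·x = 2.4417 hit at Δt = 1.3871 (t = 1.3871), x⁻ = (-2.1606, 1.1589) → reset → x⁺ = (-2.0922, 1.6105), jump to mode 0
Mode 0: flow for 0.3572 to horizon, guard not reached → x = (-2.7282, 0.7687)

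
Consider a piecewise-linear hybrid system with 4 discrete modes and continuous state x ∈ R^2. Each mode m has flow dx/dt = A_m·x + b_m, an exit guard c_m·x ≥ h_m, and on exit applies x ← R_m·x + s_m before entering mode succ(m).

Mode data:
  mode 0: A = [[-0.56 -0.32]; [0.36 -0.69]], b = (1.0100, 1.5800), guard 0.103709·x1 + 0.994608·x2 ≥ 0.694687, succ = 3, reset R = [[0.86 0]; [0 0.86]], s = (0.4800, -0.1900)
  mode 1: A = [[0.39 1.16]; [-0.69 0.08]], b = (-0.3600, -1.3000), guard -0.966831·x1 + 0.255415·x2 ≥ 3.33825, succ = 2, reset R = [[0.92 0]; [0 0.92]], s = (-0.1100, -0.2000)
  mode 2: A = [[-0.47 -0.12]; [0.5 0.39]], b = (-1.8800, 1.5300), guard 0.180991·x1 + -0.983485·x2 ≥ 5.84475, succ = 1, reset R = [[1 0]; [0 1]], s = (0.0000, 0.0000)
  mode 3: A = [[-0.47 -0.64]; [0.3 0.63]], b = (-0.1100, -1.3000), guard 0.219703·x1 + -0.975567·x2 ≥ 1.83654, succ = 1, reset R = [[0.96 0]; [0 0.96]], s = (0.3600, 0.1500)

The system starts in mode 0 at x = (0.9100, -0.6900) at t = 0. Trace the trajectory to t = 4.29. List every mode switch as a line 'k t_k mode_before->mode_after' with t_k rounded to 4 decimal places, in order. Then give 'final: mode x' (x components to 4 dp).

1 0.6404 0->3
2 2.1541 3->1
3 3.6555 1->2
final: 2 -3.7492 -3.7587

Mode 0: guard c·x = 0.6947 hit at Δt = 0.6404 (t = 0.6404), x⁻ = (1.1755, 0.5759) → reset → x⁺ = (1.4909, 0.3053), jump to mode 3
Mode 3: guard c·x = 1.8365 hit at Δt = 1.5137 (t = 2.1541), x⁻ = (1.0395, -1.6484) → reset → x⁺ = (1.3580, -1.4325), jump to mode 1
Mode 1: guard c·x = 3.3382 hit at Δt = 1.5014 (t = 3.6555), x⁻ = (-4.1739, -2.7296) → reset → x⁺ = (-3.9500, -2.7112), jump to mode 2
Mode 2: flow for 0.6345 to horizon, guard not reached → x = (-3.7492, -3.7587)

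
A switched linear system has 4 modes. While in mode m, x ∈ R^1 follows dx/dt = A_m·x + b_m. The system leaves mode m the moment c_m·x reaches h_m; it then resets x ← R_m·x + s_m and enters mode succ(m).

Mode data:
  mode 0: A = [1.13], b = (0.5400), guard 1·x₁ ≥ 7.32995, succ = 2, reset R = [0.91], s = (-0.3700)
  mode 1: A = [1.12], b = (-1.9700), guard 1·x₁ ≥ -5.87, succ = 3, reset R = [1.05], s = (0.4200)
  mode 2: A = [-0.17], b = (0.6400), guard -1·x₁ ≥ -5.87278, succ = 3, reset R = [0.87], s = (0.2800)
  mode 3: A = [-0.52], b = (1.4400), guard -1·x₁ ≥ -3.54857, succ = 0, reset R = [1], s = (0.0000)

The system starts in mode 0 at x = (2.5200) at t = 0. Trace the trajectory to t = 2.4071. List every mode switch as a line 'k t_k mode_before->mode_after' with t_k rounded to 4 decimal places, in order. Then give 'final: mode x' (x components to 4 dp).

1 0.8471 0->2
2 1.9332 2->3
final: 3 4.8170

Mode 0: guard c·x = 7.3300 hit at Δt = 0.8471 (t = 0.8471), x⁻ = (7.3299) → reset → x⁺ = (6.3003), jump to mode 2
Mode 2: guard c·x = -5.8728 hit at Δt = 1.0861 (t = 1.9332), x⁻ = (5.8728) → reset → x⁺ = (5.3893), jump to mode 3
Mode 3: flow for 0.4739 to horizon, guard not reached → x = (4.8170)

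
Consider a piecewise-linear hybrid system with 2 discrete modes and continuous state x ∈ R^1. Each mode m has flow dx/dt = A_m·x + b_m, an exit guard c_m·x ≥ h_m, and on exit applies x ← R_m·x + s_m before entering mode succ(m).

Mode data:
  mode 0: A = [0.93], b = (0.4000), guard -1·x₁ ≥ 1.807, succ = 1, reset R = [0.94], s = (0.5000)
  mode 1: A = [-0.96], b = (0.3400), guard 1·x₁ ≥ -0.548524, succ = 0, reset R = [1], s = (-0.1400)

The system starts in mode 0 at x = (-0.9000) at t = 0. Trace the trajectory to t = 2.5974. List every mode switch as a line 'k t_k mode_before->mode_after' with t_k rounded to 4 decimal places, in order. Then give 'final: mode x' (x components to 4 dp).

Mode 0: guard c·x = 1.8070 hit at Δt = 1.1560 (t = 1.1560), x⁻ = (-1.8070) → reset → x⁺ = (-1.1986), jump to mode 1
Mode 1: guard c·x = -0.5485 hit at Δt = 0.5650 (t = 1.7210), x⁻ = (-0.5485) → reset → x⁺ = (-0.6885), jump to mode 0
Mode 0: flow for 0.8764 to horizon, guard not reached → x = (-1.0139)

1 1.1560 0->1
2 1.7210 1->0
final: 0 -1.0139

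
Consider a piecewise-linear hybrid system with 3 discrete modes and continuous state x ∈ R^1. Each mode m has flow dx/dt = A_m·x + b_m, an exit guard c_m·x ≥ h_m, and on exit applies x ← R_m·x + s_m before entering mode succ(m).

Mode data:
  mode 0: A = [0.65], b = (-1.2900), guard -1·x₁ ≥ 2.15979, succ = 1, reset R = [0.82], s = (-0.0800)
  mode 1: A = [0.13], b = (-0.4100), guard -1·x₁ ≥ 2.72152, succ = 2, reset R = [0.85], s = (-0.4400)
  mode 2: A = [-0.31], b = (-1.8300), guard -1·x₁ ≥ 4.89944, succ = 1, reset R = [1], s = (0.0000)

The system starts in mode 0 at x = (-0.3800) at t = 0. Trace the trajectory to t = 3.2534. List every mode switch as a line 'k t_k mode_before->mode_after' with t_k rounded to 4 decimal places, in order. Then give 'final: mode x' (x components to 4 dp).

1 0.8633 0->1
2 2.0968 1->2
final: 2 -3.7024

Mode 0: guard c·x = 2.1598 hit at Δt = 0.8633 (t = 0.8633), x⁻ = (-2.1598) → reset → x⁺ = (-1.8510), jump to mode 1
Mode 1: guard c·x = 2.7215 hit at Δt = 1.2335 (t = 2.0968), x⁻ = (-2.7215) → reset → x⁺ = (-2.7533), jump to mode 2
Mode 2: flow for 1.1566 to horizon, guard not reached → x = (-3.7024)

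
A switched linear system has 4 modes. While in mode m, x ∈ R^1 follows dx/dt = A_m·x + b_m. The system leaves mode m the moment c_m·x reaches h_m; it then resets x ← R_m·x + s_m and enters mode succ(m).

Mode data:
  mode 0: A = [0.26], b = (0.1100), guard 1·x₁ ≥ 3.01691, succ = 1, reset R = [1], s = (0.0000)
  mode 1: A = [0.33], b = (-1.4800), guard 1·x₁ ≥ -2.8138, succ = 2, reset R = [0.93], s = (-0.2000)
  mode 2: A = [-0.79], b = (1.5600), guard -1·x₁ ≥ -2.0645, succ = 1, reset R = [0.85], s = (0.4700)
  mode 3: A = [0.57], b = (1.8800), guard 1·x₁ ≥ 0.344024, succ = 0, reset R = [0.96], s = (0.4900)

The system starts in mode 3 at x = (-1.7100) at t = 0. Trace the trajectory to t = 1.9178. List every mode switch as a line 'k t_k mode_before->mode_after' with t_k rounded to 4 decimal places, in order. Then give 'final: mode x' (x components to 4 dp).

Mode 3: guard c·x = 0.3440 hit at Δt = 1.4561 (t = 1.4561), x⁻ = (0.3440) → reset → x⁺ = (0.8203), jump to mode 0
Mode 0: flow for 0.4617 to horizon, guard not reached → x = (0.9788)

1 1.4561 3->0
final: 0 0.9788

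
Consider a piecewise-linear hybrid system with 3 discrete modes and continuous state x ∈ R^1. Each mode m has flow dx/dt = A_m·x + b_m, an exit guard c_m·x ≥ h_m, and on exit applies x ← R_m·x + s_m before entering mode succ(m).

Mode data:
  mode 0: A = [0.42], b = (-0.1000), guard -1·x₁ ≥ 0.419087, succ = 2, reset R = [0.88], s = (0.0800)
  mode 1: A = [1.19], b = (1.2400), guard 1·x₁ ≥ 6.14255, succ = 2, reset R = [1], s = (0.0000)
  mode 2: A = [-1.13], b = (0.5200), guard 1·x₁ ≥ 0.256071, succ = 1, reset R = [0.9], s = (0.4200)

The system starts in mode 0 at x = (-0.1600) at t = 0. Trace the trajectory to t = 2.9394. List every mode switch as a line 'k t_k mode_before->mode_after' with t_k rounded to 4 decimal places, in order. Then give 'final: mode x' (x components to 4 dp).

1 1.1935 0->2
2 2.3440 2->1
final: 1 2.3954

Mode 0: guard c·x = 0.4191 hit at Δt = 1.1935 (t = 1.1935), x⁻ = (-0.4191) → reset → x⁺ = (-0.2888), jump to mode 2
Mode 2: guard c·x = 0.2561 hit at Δt = 1.1505 (t = 2.3440), x⁻ = (0.2561) → reset → x⁺ = (0.6505), jump to mode 1
Mode 1: flow for 0.5954 to horizon, guard not reached → x = (2.3954)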